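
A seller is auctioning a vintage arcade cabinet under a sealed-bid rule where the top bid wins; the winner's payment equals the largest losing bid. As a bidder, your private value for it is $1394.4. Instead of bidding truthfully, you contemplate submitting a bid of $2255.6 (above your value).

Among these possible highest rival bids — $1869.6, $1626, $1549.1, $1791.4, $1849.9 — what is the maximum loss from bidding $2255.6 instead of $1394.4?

$1869.6: truthful gives $0, deviation gives −$475.2 → loss $475.2.
$1626: truthful gives $0, deviation gives −$231.6 → loss $231.6.
$1549.1: truthful gives $0, deviation gives −$154.7 → loss $154.7.
$1791.4: truthful gives $0, deviation gives −$397 → loss $397.
$1849.9: truthful gives $0, deviation gives −$455.5 → loss $455.5.
Maximum loss: $475.2.

$475.2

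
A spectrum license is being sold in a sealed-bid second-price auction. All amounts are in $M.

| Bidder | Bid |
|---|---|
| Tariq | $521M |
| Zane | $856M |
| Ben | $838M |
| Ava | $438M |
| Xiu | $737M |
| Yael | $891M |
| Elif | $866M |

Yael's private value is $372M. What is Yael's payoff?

Highest bid: Yael at $891M, so Yael wins.
Second-highest bid: Elif at $866M — that is the price the winner pays.
Yael's payoff = value − price = $372M − $866M = −$494M.

−$494M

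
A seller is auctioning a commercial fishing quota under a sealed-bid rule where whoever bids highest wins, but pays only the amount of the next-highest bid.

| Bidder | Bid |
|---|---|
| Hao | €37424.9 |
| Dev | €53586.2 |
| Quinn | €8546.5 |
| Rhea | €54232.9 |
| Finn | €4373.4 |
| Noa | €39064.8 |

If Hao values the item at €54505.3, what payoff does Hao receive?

Highest bid: Rhea at €54232.9, so Rhea wins.
Second-highest bid: Dev at €53586.2 — that is the price the winner pays.
Hao did not win, so Hao pays nothing and receives nothing: payoff €0.

€0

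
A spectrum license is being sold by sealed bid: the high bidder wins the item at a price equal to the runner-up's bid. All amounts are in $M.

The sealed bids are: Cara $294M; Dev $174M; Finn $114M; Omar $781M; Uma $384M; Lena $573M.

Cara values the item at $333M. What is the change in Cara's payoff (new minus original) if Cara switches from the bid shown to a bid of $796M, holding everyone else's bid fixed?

The highest bid among the other bidders is $781M; Cara's bid doesn't change that.
Original bid $294M: Cara is not highest (top rival bid is $781M); payoff $0M.
Alternative bid $796M: Cara is highest, pays the top rival bid $781M; payoff $333M − $781M = −$448M.
Change in payoff = −$448M − ($0M) = −$448M.

−$448M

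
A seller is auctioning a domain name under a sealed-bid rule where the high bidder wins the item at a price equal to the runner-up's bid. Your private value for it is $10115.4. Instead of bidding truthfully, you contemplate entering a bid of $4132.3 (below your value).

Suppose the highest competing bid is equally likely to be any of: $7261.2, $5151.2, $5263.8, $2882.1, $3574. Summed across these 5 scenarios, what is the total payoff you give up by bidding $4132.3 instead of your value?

$12670

The deviation costs you only when the competing bid falls strictly between $4132.3 and $10115.4; elsewhere both bids give the same outcome.
$7261.2: truthful payoff $2854.2, deviation payoff $0 → loss $2854.2.
$5151.2: truthful payoff $4964.2, deviation payoff $0 → loss $4964.2.
$5263.8: truthful payoff $4851.6, deviation payoff $0 → loss $4851.6.
$2882.1: outcomes coincide → loss $0.
$3574: outcomes coincide → loss $0.
Total loss = $2854.2 + $4964.2 + $4851.6 = $12670.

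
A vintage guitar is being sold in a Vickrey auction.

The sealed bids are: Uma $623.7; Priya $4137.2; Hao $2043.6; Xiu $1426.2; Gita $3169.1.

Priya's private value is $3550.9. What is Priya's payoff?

$381.8

Highest bid: Priya at $4137.2, so Priya wins.
Second-highest bid: Gita at $3169.1 — that is the price the winner pays.
Priya's payoff = value − price = $3550.9 − $3169.1 = $381.8.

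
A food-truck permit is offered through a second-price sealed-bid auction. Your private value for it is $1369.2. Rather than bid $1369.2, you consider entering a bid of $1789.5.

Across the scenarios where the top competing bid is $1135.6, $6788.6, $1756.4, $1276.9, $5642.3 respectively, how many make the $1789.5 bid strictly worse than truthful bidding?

The deviation hurts exactly when the highest competing bid lies strictly between $1369.2 and $1789.5 — overbidding then wins at a price above your value.
$1135.6: below both → same outcome either way.
$6788.6: above both → same outcome either way.
$1756.4: inside the interval → strictly worse (loss $387.2).
$1276.9: below both → same outcome either way.
$5642.3: above both → same outcome either way.
Count: 1.

1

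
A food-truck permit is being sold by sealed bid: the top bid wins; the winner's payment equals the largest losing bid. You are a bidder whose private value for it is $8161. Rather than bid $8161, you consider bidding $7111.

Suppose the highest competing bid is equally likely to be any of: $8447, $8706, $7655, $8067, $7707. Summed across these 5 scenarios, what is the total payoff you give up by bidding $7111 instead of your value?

$1054

The deviation costs you only when the competing bid falls strictly between $7111 and $8161; elsewhere both bids give the same outcome.
$8447: outcomes coincide → loss $0.
$8706: outcomes coincide → loss $0.
$7655: truthful payoff $506, deviation payoff $0 → loss $506.
$8067: truthful payoff $94, deviation payoff $0 → loss $94.
$7707: truthful payoff $454, deviation payoff $0 → loss $454.
Total loss = $506 + $94 + $454 = $1054.
In a second-price auction your bid sets only whether you win, not what you pay, so bidding your true value is weakly dominant.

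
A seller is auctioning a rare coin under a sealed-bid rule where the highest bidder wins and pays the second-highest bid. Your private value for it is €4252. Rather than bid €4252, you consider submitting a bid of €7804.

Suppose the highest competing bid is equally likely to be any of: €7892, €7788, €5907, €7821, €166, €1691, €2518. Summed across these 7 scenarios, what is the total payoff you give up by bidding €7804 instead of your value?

€5191

The deviation costs you only when the competing bid falls strictly between €4252 and €7804; elsewhere both bids give the same outcome.
€7892: outcomes coincide → loss €0.
€7788: truthful payoff €0, deviation payoff −€3536 → loss €3536.
€5907: truthful payoff €0, deviation payoff −€1655 → loss €1655.
€7821: outcomes coincide → loss €0.
€166: outcomes coincide → loss €0.
€1691: outcomes coincide → loss €0.
€2518: outcomes coincide → loss €0.
Total loss = €3536 + €1655 = €5191.
Truthful bidding weakly dominates here: raising your bid can only win items priced above your value, and lowering it can only forfeit items priced below.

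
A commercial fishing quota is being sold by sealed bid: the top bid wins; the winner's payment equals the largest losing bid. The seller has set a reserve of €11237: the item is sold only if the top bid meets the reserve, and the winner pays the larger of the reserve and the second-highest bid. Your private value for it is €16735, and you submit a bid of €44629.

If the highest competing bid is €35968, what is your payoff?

−€19233

Your bid €44629 is the highest and exceeds the reserve.
Price = max(second-highest bid, reserve) = max(€35968, €11237) = €35968.
Payoff = €16735 − €35968 = −€19233.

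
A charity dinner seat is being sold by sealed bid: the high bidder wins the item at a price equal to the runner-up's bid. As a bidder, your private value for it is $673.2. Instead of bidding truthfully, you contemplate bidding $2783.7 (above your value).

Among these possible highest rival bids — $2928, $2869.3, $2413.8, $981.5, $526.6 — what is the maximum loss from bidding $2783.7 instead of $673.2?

$2928: same outcome either way → loss $0.
$2869.3: same outcome either way → loss $0.
$2413.8: truthful gives $0, deviation gives −$1740.6 → loss $1740.6.
$981.5: truthful gives $0, deviation gives −$308.3 → loss $308.3.
$526.6: same outcome either way → loss $0.
Maximum loss: $1740.6.

$1740.6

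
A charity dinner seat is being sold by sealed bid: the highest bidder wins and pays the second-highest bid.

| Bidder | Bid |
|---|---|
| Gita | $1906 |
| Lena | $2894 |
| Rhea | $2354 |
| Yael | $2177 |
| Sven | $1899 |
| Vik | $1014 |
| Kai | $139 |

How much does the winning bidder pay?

Highest bid: Lena at $2894, so Lena wins.
Second-highest bid: Rhea at $2354 — that is the price the winner pays.

$2354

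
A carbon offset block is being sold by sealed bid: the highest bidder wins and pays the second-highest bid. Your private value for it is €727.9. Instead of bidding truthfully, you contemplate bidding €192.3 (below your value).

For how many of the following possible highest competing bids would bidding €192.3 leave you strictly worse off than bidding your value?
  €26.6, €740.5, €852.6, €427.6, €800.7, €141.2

The deviation hurts exactly when the highest competing bid lies strictly between €192.3 and €727.9 — underbidding then forfeits a profitable win.
€26.6: below both → same outcome either way.
€740.5: above both → same outcome either way.
€852.6: above both → same outcome either way.
€427.6: inside the interval → strictly worse (loss €300.3).
€800.7: above both → same outcome either way.
€141.2: below both → same outcome either way.
Count: 1.

1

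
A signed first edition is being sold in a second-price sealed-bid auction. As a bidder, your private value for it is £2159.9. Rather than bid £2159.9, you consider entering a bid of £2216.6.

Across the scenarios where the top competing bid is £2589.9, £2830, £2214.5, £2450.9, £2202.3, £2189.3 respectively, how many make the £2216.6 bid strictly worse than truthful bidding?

The deviation hurts exactly when the highest competing bid lies strictly between £2159.9 and £2216.6 — overbidding then wins at a price above your value.
£2589.9: above both → same outcome either way.
£2830: above both → same outcome either way.
£2214.5: inside the interval → strictly worse (loss £54.6).
£2450.9: above both → same outcome either way.
£2202.3: inside the interval → strictly worse (loss £42.4).
£2189.3: inside the interval → strictly worse (loss £29.4).
Count: 3.

3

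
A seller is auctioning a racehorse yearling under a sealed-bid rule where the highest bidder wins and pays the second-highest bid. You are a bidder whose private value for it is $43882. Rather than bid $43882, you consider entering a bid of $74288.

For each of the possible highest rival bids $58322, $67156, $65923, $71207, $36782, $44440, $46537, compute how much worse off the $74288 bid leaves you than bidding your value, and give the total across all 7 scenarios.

The deviation costs you only when the competing bid falls strictly between $43882 and $74288; elsewhere both bids give the same outcome.
$58322: truthful payoff $0, deviation payoff −$14440 → loss $14440.
$67156: truthful payoff $0, deviation payoff −$23274 → loss $23274.
$65923: truthful payoff $0, deviation payoff −$22041 → loss $22041.
$71207: truthful payoff $0, deviation payoff −$27325 → loss $27325.
$36782: outcomes coincide → loss $0.
$44440: truthful payoff $0, deviation payoff −$558 → loss $558.
$46537: truthful payoff $0, deviation payoff −$2655 → loss $2655.
Total loss = $14440 + $23274 + $22041 + $27325 + $558 + $2655 = $90293.

$90293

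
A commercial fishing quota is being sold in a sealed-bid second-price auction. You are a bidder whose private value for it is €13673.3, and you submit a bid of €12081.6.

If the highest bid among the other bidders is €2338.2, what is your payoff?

Your bid €12081.6 exceeds the highest competing bid €2338.2, so you win.
In a second-price auction the winner pays the second-highest bid, €2338.2.
Payoff = value − price = €13673.3 − €2338.2 = €11335.1.

€11335.1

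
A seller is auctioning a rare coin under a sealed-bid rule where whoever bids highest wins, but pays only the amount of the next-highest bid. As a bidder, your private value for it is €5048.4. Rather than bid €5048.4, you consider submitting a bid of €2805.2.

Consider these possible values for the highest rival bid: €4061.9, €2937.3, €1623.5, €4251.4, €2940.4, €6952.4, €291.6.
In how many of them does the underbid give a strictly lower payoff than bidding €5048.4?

The deviation hurts exactly when the highest competing bid lies strictly between €2805.2 and €5048.4 — underbidding then forfeits a profitable win.
€4061.9: inside the interval → strictly worse (loss €986.5).
€2937.3: inside the interval → strictly worse (loss €2111.1).
€1623.5: below both → same outcome either way.
€4251.4: inside the interval → strictly worse (loss €797).
€2940.4: inside the interval → strictly worse (loss €2108).
€6952.4: above both → same outcome either way.
€291.6: below both → same outcome either way.
Count: 4.

4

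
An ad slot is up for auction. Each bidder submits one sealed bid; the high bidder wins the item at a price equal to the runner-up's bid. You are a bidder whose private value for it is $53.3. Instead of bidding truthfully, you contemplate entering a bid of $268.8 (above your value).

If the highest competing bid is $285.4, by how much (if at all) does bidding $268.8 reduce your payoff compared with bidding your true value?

$0

Bidding your value $53.3: you lose (since $53.3 < $285.4). Payoff $0.
Bidding $268.8: you lose. Payoff $0.
Difference = $0 − $0 = $0; both bids lead to the same outcome because the competing bid is above both your value and your alternative bid.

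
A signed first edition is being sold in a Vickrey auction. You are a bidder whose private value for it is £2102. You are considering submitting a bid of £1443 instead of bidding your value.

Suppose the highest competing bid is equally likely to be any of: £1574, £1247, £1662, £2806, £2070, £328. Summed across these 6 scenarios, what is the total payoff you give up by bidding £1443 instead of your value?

The deviation costs you only when the competing bid falls strictly between £1443 and £2102; elsewhere both bids give the same outcome.
£1574: truthful payoff £528, deviation payoff £0 → loss £528.
£1247: outcomes coincide → loss £0.
£1662: truthful payoff £440, deviation payoff £0 → loss £440.
£2806: outcomes coincide → loss £0.
£2070: truthful payoff £32, deviation payoff £0 → loss £32.
£328: outcomes coincide → loss £0.
Total loss = £528 + £440 + £32 = £1000.

£1000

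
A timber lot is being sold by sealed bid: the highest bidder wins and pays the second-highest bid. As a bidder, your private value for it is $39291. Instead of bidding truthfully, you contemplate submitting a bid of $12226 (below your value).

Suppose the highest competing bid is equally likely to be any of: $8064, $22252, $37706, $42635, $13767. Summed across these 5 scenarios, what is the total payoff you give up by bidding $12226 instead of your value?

The deviation costs you only when the competing bid falls strictly between $12226 and $39291; elsewhere both bids give the same outcome.
$8064: outcomes coincide → loss $0.
$22252: truthful payoff $17039, deviation payoff $0 → loss $17039.
$37706: truthful payoff $1585, deviation payoff $0 → loss $1585.
$42635: outcomes coincide → loss $0.
$13767: truthful payoff $25524, deviation payoff $0 → loss $25524.
Total loss = $17039 + $1585 + $25524 = $44148.

$44148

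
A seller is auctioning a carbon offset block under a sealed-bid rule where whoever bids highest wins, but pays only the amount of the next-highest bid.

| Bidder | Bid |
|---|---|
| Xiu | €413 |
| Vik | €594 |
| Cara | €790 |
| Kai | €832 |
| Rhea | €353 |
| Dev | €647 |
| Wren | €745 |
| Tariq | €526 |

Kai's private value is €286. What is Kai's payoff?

Highest bid: Kai at €832, so Kai wins.
Second-highest bid: Cara at €790 — that is the price the winner pays.
Kai's payoff = value − price = €286 − €790 = −€504.

−€504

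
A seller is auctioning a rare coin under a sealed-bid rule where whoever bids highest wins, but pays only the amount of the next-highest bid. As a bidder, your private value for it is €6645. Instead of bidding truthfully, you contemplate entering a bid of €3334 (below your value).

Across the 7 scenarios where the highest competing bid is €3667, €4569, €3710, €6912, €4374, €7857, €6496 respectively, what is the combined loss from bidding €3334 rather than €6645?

The deviation costs you only when the competing bid falls strictly between €3334 and €6645; elsewhere both bids give the same outcome.
€3667: truthful payoff €2978, deviation payoff €0 → loss €2978.
€4569: truthful payoff €2076, deviation payoff €0 → loss €2076.
€3710: truthful payoff €2935, deviation payoff €0 → loss €2935.
€6912: outcomes coincide → loss €0.
€4374: truthful payoff €2271, deviation payoff €0 → loss €2271.
€7857: outcomes coincide → loss €0.
€6496: truthful payoff €149, deviation payoff €0 → loss €149.
Total loss = €2978 + €2076 + €2935 + €2271 + €149 = €10409.
Because the price is fixed by the runner-up's bid, deviating from your value can only change a good outcome into a bad one — never the reverse.

€10409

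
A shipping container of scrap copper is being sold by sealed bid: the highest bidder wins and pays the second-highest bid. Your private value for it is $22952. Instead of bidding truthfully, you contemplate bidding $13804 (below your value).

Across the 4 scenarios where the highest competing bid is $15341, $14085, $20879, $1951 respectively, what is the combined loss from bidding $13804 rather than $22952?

$18551

The deviation costs you only when the competing bid falls strictly between $13804 and $22952; elsewhere both bids give the same outcome.
$15341: truthful payoff $7611, deviation payoff $0 → loss $7611.
$14085: truthful payoff $8867, deviation payoff $0 → loss $8867.
$20879: truthful payoff $2073, deviation payoff $0 → loss $2073.
$1951: outcomes coincide → loss $0.
Total loss = $7611 + $8867 + $2073 = $18551.
In a second-price auction your bid sets only whether you win, not what you pay, so bidding your true value is weakly dominant.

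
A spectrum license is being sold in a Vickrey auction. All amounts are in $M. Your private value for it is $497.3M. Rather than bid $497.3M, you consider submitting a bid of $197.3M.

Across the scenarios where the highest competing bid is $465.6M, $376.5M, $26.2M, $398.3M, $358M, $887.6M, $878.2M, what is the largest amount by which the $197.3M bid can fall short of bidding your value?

$465.6M: truthful gives $31.7M, deviation gives $0M → loss $31.7M.
$376.5M: truthful gives $120.8M, deviation gives $0M → loss $120.8M.
$26.2M: same outcome either way → loss $0M.
$398.3M: truthful gives $99M, deviation gives $0M → loss $99M.
$358M: truthful gives $139.3M, deviation gives $0M → loss $139.3M.
$887.6M: same outcome either way → loss $0M.
$878.2M: same outcome either way → loss $0M.
Maximum loss: $139.3M.

$139.3M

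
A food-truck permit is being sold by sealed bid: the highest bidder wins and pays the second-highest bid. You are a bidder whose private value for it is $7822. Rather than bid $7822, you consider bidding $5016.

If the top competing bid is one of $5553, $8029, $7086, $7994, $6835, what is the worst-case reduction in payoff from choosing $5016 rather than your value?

$5553: truthful gives $2269, deviation gives $0 → loss $2269.
$8029: same outcome either way → loss $0.
$7086: truthful gives $736, deviation gives $0 → loss $736.
$7994: same outcome either way → loss $0.
$6835: truthful gives $987, deviation gives $0 → loss $987.
Maximum loss: $2269.

$2269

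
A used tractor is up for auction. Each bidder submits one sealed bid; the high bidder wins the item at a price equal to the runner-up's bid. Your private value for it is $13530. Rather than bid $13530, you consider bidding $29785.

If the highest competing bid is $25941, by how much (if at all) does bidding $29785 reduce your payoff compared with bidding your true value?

$12411

Bidding your value $13530: you lose (since $13530 < $25941). Payoff $0.
Bidding $29785: you win and pay $25941. Payoff $13530 − $25941 = −$12411.
The competing bid $25941 lies between your value and your inflated bid, so overbidding wins an item priced above your value.
Loss from deviating = $0 − (−$12411) = $12411.
Truthful bidding weakly dominates here: raising your bid can only win items priced above your value, and lowering it can only forfeit items priced below.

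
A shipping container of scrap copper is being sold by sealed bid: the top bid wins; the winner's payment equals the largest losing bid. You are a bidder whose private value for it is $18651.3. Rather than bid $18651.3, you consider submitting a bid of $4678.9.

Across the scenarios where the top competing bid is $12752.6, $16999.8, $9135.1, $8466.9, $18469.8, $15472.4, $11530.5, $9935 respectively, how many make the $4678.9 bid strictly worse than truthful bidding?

The deviation hurts exactly when the highest competing bid lies strictly between $4678.9 and $18651.3 — underbidding then forfeits a profitable win.
$12752.6: inside the interval → strictly worse (loss $5898.7).
$16999.8: inside the interval → strictly worse (loss $1651.5).
$9135.1: inside the interval → strictly worse (loss $9516.2).
$8466.9: inside the interval → strictly worse (loss $10184.4).
$18469.8: inside the interval → strictly worse (loss $181.5).
$15472.4: inside the interval → strictly worse (loss $3178.9).
$11530.5: inside the interval → strictly worse (loss $7120.8).
$9935: inside the interval → strictly worse (loss $8716.3).
Count: 8.

8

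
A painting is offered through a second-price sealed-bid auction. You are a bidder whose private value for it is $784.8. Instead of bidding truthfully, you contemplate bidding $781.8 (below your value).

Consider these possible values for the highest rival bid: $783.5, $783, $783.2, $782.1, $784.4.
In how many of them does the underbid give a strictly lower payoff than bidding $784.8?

5

The deviation hurts exactly when the highest competing bid lies strictly between $781.8 and $784.8 — underbidding then forfeits a profitable win.
$783.5: inside the interval → strictly worse (loss $1.3).
$783: inside the interval → strictly worse (loss $1.8).
$783.2: inside the interval → strictly worse (loss $1.6).
$782.1: inside the interval → strictly worse (loss $2.7).
$784.4: inside the interval → strictly worse (loss $0.4).
Count: 5.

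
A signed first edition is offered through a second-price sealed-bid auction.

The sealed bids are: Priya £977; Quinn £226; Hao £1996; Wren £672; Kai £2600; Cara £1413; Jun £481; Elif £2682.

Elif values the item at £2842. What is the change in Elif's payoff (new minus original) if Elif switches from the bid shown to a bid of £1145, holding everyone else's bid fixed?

−£242

The highest bid among the other bidders is £2600; Elif's bid doesn't change that.
Original bid £2682: Elif is highest, pays the top rival bid £2600; payoff £2842 − £2600 = £242.
Alternative bid £1145: Elif is not highest (top rival bid is £2600); payoff £0.
Change in payoff = £0 − (£242) = −£242.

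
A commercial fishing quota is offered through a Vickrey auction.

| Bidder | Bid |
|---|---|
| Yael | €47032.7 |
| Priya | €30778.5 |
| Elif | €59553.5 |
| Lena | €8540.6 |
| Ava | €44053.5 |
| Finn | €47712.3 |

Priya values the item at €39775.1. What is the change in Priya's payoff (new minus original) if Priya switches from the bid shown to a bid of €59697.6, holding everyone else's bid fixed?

The highest bid among the other bidders is €59553.5; Priya's bid doesn't change that.
Original bid €30778.5: Priya is not highest (top rival bid is €59553.5); payoff €0.
Alternative bid €59697.6: Priya is highest, pays the top rival bid €59553.5; payoff €39775.1 − €59553.5 = −€19778.4.
Change in payoff = −€19778.4 − (€0) = −€19778.4.

−€19778.4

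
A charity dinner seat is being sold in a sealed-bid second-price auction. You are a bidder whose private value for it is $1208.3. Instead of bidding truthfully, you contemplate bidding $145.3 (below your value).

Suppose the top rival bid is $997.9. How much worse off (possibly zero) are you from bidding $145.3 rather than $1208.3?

Bidding your value $1208.3: you win (since $1208.3 > $997.9) and pay $997.9. Payoff $210.4.
Bidding $145.3: you lose. Payoff $0.
The competing bid $997.9 lies between your shaded bid and your value, so underbidding forfeits an item you could have won at a profitable price.
Loss from deviating = $210.4 − ($0) = $210.4.
Because the price is fixed by the runner-up's bid, deviating from your value can only change a good outcome into a bad one — never the reverse.

$210.4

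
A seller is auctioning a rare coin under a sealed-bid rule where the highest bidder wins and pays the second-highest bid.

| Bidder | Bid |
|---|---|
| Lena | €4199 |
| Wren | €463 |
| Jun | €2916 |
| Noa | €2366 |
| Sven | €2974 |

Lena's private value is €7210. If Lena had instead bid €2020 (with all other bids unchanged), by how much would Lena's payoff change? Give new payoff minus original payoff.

The highest bid among the other bidders is €2974; Lena's bid doesn't change that.
Original bid €4199: Lena is highest, pays the top rival bid €2974; payoff €7210 − €2974 = €4236.
Alternative bid €2020: Lena is not highest (top rival bid is €2974); payoff €0.
Change in payoff = €0 − (€4236) = −€4236.

−€4236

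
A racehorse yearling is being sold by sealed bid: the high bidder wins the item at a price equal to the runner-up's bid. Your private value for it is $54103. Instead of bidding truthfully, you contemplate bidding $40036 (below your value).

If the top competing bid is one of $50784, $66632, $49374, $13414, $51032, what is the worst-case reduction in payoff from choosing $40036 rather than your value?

$50784: truthful gives $3319, deviation gives $0 → loss $3319.
$66632: same outcome either way → loss $0.
$49374: truthful gives $4729, deviation gives $0 → loss $4729.
$13414: same outcome either way → loss $0.
$51032: truthful gives $3071, deviation gives $0 → loss $3071.
Maximum loss: $4729.

$4729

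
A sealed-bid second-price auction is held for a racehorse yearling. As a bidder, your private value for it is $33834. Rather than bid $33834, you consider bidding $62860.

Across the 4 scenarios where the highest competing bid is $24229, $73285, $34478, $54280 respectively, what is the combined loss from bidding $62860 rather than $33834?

The deviation costs you only when the competing bid falls strictly between $33834 and $62860; elsewhere both bids give the same outcome.
$24229: outcomes coincide → loss $0.
$73285: outcomes coincide → loss $0.
$34478: truthful payoff $0, deviation payoff −$644 → loss $644.
$54280: truthful payoff $0, deviation payoff −$20446 → loss $20446.
Total loss = $644 + $20446 = $21090.
Because the price is fixed by the runner-up's bid, deviating from your value can only change a good outcome into a bad one — never the reverse.

$21090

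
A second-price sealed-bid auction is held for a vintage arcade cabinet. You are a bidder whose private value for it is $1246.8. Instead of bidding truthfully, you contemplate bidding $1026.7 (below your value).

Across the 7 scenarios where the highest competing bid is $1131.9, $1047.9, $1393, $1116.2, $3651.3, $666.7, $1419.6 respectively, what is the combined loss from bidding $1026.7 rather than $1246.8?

The deviation costs you only when the competing bid falls strictly between $1026.7 and $1246.8; elsewhere both bids give the same outcome.
$1131.9: truthful payoff $114.9, deviation payoff $0 → loss $114.9.
$1047.9: truthful payoff $198.9, deviation payoff $0 → loss $198.9.
$1393: outcomes coincide → loss $0.
$1116.2: truthful payoff $130.6, deviation payoff $0 → loss $130.6.
$3651.3: outcomes coincide → loss $0.
$666.7: outcomes coincide → loss $0.
$1419.6: outcomes coincide → loss $0.
Total loss = $114.9 + $198.9 + $130.6 = $444.4.
Truthful bidding weakly dominates here: raising your bid can only win items priced above your value, and lowering it can only forfeit items priced below.

$444.4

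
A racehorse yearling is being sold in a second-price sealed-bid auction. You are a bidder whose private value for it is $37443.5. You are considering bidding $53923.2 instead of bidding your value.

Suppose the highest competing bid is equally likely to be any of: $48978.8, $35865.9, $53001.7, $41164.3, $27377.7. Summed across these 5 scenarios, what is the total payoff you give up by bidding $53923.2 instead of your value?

The deviation costs you only when the competing bid falls strictly between $37443.5 and $53923.2; elsewhere both bids give the same outcome.
$48978.8: truthful payoff $0, deviation payoff −$11535.3 → loss $11535.3.
$35865.9: outcomes coincide → loss $0.
$53001.7: truthful payoff $0, deviation payoff −$15558.2 → loss $15558.2.
$41164.3: truthful payoff $0, deviation payoff −$3720.8 → loss $3720.8.
$27377.7: outcomes coincide → loss $0.
Total loss = $11535.3 + $15558.2 + $3720.8 = $30814.3.

$30814.3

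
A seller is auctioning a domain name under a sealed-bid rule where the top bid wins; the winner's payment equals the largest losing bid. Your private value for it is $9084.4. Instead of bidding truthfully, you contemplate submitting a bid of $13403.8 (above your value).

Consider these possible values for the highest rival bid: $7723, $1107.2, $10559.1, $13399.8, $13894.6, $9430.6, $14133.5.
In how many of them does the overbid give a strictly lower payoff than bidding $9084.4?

3

The deviation hurts exactly when the highest competing bid lies strictly between $9084.4 and $13403.8 — overbidding then wins at a price above your value.
$7723: below both → same outcome either way.
$1107.2: below both → same outcome either way.
$10559.1: inside the interval → strictly worse (loss $1474.7).
$13399.8: inside the interval → strictly worse (loss $4315.4).
$13894.6: above both → same outcome either way.
$9430.6: inside the interval → strictly worse (loss $346.2).
$14133.5: above both → same outcome either way.
Count: 3.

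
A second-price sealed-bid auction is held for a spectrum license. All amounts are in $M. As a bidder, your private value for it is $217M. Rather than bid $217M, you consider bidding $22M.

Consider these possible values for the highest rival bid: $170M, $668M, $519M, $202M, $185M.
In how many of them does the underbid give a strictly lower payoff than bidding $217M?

The deviation hurts exactly when the highest competing bid lies strictly between $22M and $217M — underbidding then forfeits a profitable win.
$170M: inside the interval → strictly worse (loss $47M).
$668M: above both → same outcome either way.
$519M: above both → same outcome either way.
$202M: inside the interval → strictly worse (loss $15M).
$185M: inside the interval → strictly worse (loss $32M).
Count: 3.

3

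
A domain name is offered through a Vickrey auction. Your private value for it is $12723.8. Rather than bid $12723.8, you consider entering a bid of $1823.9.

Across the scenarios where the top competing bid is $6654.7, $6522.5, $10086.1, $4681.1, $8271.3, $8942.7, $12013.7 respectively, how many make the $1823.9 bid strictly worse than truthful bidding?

The deviation hurts exactly when the highest competing bid lies strictly between $1823.9 and $12723.8 — underbidding then forfeits a profitable win.
$6654.7: inside the interval → strictly worse (loss $6069.1).
$6522.5: inside the interval → strictly worse (loss $6201.3).
$10086.1: inside the interval → strictly worse (loss $2637.7).
$4681.1: inside the interval → strictly worse (loss $8042.7).
$8271.3: inside the interval → strictly worse (loss $4452.5).
$8942.7: inside the interval → strictly worse (loss $3781.1).
$12013.7: inside the interval → strictly worse (loss $710.1).
Count: 7.

7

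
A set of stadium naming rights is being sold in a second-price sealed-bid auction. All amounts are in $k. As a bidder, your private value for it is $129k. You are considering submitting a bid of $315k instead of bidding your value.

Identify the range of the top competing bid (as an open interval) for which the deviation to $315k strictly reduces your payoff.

($129k, $315k)

If the competing bid is below $129k, both bids win at the same price — no difference.
If it is above $315k, both bids lose — no difference.
If it lies strictly between $129k and $315k, bidding your value loses (payoff 0) while bidding $315k wins at a price above your value (payoff negative).
So the deviation strictly hurts on the open interval ($129k, $315k).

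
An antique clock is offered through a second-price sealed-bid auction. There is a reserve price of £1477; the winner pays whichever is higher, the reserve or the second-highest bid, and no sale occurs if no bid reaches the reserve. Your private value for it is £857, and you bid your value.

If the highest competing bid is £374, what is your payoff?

Your bid £857 is the highest bid but falls below the reserve £1477, so the item goes unsold. Payoff £0.

£0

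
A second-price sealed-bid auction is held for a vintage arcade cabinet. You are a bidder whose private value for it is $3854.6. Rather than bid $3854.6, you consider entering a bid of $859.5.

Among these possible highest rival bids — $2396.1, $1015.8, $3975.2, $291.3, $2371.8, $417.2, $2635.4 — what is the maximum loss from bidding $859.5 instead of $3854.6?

$2838.8

$2396.1: truthful gives $1458.5, deviation gives $0 → loss $1458.5.
$1015.8: truthful gives $2838.8, deviation gives $0 → loss $2838.8.
$3975.2: same outcome either way → loss $0.
$291.3: same outcome either way → loss $0.
$2371.8: truthful gives $1482.8, deviation gives $0 → loss $1482.8.
$417.2: same outcome either way → loss $0.
$2635.4: truthful gives $1219.2, deviation gives $0 → loss $1219.2.
Maximum loss: $2838.8.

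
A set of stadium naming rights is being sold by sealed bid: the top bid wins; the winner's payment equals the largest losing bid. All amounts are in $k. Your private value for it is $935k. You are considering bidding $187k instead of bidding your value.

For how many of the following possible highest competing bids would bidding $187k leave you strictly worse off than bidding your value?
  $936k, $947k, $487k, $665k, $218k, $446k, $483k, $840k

6

The deviation hurts exactly when the highest competing bid lies strictly between $187k and $935k — underbidding then forfeits a profitable win.
$936k: above both → same outcome either way.
$947k: above both → same outcome either way.
$487k: inside the interval → strictly worse (loss $448k).
$665k: inside the interval → strictly worse (loss $270k).
$218k: inside the interval → strictly worse (loss $717k).
$446k: inside the interval → strictly worse (loss $489k).
$483k: inside the interval → strictly worse (loss $452k).
$840k: inside the interval → strictly worse (loss $95k).
Count: 6.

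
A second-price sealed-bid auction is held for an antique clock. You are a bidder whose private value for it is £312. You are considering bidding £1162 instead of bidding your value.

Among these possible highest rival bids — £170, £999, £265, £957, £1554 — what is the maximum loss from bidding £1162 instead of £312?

£687

£170: same outcome either way → loss £0.
£999: truthful gives £0, deviation gives −£687 → loss £687.
£265: same outcome either way → loss £0.
£957: truthful gives £0, deviation gives −£645 → loss £645.
£1554: same outcome either way → loss £0.
Maximum loss: £687.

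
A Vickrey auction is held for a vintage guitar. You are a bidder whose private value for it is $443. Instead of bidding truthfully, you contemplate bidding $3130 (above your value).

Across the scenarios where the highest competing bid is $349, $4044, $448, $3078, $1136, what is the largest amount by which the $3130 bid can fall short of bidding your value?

$349: same outcome either way → loss $0.
$4044: same outcome either way → loss $0.
$448: truthful gives $0, deviation gives −$5 → loss $5.
$3078: truthful gives $0, deviation gives −$2635 → loss $2635.
$1136: truthful gives $0, deviation gives −$693 → loss $693.
Maximum loss: $2635.

$2635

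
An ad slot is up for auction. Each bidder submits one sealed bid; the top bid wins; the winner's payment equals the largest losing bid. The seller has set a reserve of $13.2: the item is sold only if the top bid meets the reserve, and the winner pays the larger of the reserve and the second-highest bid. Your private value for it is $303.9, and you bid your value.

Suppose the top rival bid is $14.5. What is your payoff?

$289.4

Your bid $303.9 is the highest and exceeds the reserve.
Price = max(second-highest bid, reserve) = max($14.5, $13.2) = $14.5.
Payoff = $303.9 − $14.5 = $289.4.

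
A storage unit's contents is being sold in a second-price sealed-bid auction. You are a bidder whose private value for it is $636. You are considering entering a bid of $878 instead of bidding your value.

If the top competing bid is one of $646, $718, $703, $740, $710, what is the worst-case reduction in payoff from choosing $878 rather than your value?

$104

$646: truthful gives $0, deviation gives −$10 → loss $10.
$718: truthful gives $0, deviation gives −$82 → loss $82.
$703: truthful gives $0, deviation gives −$67 → loss $67.
$740: truthful gives $0, deviation gives −$104 → loss $104.
$710: truthful gives $0, deviation gives −$74 → loss $74.
Maximum loss: $104.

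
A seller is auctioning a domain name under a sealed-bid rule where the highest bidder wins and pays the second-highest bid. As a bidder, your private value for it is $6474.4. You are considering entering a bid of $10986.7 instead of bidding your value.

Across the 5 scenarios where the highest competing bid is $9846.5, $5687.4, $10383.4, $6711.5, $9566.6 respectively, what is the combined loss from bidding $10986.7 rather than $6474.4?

The deviation costs you only when the competing bid falls strictly between $6474.4 and $10986.7; elsewhere both bids give the same outcome.
$9846.5: truthful payoff $0, deviation payoff −$3372.1 → loss $3372.1.
$5687.4: outcomes coincide → loss $0.
$10383.4: truthful payoff $0, deviation payoff −$3909 → loss $3909.
$6711.5: truthful payoff $0, deviation payoff −$237.1 → loss $237.1.
$9566.6: truthful payoff $0, deviation payoff −$3092.2 → loss $3092.2.
Total loss = $3372.1 + $3909 + $237.1 + $3092.2 = $10610.4.
Truthful bidding weakly dominates here: raising your bid can only win items priced above your value, and lowering it can only forfeit items priced below.

$10610.4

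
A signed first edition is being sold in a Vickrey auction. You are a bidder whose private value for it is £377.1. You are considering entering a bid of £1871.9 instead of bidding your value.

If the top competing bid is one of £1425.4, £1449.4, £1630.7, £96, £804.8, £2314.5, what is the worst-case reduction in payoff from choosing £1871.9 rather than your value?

£1425.4: truthful gives £0, deviation gives −£1048.3 → loss £1048.3.
£1449.4: truthful gives £0, deviation gives −£1072.3 → loss £1072.3.
£1630.7: truthful gives £0, deviation gives −£1253.6 → loss £1253.6.
£96: same outcome either way → loss £0.
£804.8: truthful gives £0, deviation gives −£427.7 → loss £427.7.
£2314.5: same outcome either way → loss £0.
Maximum loss: £1253.6.

£1253.6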